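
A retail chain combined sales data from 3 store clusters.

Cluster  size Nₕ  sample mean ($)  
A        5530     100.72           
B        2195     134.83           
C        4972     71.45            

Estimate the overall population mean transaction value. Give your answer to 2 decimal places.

95.15

N = 12697; weights Wₕ = Nₕ/N = (0.4355, 0.1729, 0.3916).
x̄_st = Σ Wₕ·x̄ₕ = 0.4355·100.72 + 0.1729·134.83 + 0.3916·71.45 ≈ 95.1550...
→ 95.15.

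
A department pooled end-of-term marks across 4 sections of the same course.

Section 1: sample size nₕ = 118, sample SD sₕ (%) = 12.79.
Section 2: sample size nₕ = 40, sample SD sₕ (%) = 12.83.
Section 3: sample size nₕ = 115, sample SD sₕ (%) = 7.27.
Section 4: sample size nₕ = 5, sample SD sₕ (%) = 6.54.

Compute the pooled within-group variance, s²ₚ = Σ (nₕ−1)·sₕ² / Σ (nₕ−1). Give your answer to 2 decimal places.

1: (118−1)·12.79² = 117·163.5841 = 19139.3397
2: (40−1)·12.83² = 39·164.6089 = 6419.7471
3: (115−1)·7.27² = 114·52.8529 = 6025.2306
4: (5−1)·6.54² = 4·42.7716 = 171.0864
Numerator = 31755.4038; denominator = Σ(nₕ−1) = 274.
s²ₚ = 31755.4038/274 = 115.8956... → 115.90.

115.90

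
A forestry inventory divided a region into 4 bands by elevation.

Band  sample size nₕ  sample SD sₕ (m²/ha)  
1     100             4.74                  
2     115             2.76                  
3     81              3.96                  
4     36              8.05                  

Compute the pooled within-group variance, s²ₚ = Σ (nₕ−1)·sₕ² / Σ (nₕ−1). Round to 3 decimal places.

20.169

Degrees of freedom: 99 + 114 + 80 + 35 = 328.
Σ(nₕ−1)sₕ² = 99·22.4676 + 114·7.6176 + 80·15.6816 + 35·64.8025 = 6615.3143.
s²ₚ = 6615.3143 / 328 = 20.16864... → 20.169.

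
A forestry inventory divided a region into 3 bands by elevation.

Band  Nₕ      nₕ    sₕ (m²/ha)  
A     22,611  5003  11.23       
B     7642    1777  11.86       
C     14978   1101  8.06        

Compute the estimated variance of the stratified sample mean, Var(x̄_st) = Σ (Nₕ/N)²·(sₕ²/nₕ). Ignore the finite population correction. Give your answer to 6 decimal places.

N = 45231; Wₕ = Nₕ/N.
band A: (22611/45231)²·11.23²/5003 = 0.006299356
band B: (7642/45231)²·11.86²/1777 = 0.002259559
band C: (14978/45231)²·8.06²/1101 = 0.006470205
Sum = 0.015029120 → 0.015029.

0.015029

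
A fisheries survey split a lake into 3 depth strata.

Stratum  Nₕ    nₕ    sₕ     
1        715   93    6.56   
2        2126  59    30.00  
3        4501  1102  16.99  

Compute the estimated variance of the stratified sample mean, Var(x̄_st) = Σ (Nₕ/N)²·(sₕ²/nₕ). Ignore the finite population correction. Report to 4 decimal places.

1.3819

N = 7342; Wₕ = Nₕ/N.
stratum 1: (715/7342)²·6.56²/93 = 0.0043884
stratum 2: (2126/7342)²·30.00²/59 = 1.2790522
stratum 3: (4501/7342)²·16.99²/1102 = 0.0984452
Sum = 1.3818858 → 1.3819.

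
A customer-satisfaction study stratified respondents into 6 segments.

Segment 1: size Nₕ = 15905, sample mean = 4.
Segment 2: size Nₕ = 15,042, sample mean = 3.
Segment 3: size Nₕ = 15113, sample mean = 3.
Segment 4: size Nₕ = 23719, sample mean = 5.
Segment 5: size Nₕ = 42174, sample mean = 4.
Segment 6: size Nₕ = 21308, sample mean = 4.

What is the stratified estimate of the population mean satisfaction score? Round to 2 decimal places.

N = 133261; weights Wₕ = Nₕ/N = (0.1194, 0.1129, 0.1134, 0.1780, 0.3165, 0.1599).
x̄_st = Σ Wₕ·x̄ₕ = 0.1194·4 + 0.1129·3 + 0.1134·3 + 0.1780·5 + 0.3165·4 + 0.1599·4 ≈ 3.9517...
→ 3.95.

3.95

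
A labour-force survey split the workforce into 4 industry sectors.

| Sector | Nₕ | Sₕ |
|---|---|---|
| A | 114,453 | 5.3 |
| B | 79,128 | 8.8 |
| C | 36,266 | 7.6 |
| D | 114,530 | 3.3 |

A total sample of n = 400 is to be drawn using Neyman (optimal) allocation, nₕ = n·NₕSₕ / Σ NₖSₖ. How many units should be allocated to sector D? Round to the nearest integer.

77

Σ NₕSₕ = 114453·5.3 + 79128·8.8 + 36266·7.6 + 114530·3.3 = 1956497.9.
Share for D: 377949/1956497.9 = 0.19318.
n_D = 400 × 0.19318 = 77.271... → 77.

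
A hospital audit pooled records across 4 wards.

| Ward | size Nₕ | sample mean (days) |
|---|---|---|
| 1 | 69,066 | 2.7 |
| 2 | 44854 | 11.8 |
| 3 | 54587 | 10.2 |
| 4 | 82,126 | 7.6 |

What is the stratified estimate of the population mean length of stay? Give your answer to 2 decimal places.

N = 250633; weights Wₕ = Nₕ/N = (0.2756, 0.1790, 0.2178, 0.3277).
x̄_st = Σ Wₕ·x̄ₕ = 0.2756·2.7 + 0.1790·11.8 + 0.2178·10.2 + 0.3277·7.6 ≈ 7.5676...
→ 7.57.

7.57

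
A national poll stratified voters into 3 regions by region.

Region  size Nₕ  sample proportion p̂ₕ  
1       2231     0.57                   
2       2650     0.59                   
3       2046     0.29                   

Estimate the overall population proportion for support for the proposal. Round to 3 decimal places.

0.495

N = 2231 + 2650 + 2046 = 6927.
Overall proportion = Σ (Nₕ/N)·p̂ₕ.
Σ Nₕp̂ₕ = 1271.67 + 1563.5 + 593.34 = 3428.51.
3428.51 / 6927 = 0.49495... → 0.495.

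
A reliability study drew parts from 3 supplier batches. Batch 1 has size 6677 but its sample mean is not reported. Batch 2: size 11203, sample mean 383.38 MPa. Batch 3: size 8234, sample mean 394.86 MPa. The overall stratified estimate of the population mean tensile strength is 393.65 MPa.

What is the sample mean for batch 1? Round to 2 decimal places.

409.39

N = 6677 + 11203 + 8234 = 26114.
Overall total = μ·N = 393.65·26114 = 10279776.1.
Subtract the known strata: 11203·383.38 + 8234·394.86 = 7546283.38.
Remaining total for batch 1: 10279776.1 − 7546283.38 = 2733492.72.
Divide by its size: 2733492.72 / 6677 = 409.3894... → 409.39.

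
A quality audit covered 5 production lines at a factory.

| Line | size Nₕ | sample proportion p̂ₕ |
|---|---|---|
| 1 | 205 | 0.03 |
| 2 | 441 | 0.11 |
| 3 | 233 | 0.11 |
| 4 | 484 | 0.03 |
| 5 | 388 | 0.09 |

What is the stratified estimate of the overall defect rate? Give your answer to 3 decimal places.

Wₕ = Nₕ/N with N = 1751: 0.1171, 0.2519, 0.1331, 0.2764, 0.2216.
p̂_st = 0.1171·0.03 + 0.2519·0.11 + 0.1331·0.11 + 0.2764·0.03 + 0.2216·0.09 ≈ 0.07409... → 0.074.

0.074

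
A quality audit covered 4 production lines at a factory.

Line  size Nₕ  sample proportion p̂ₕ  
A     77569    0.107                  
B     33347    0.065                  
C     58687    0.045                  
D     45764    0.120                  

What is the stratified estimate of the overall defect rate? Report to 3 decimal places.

N = 77569 + 33347 + 58687 + 45764 = 215367.
Overall proportion = Σ (Nₕ/N)·p̂ₕ.
Σ Nₕp̂ₕ = 8299.883 + 2167.555 + 2640.915 + 5491.68 = 18600.033.
18600.033 / 215367 = 0.08636... → 0.086.

0.086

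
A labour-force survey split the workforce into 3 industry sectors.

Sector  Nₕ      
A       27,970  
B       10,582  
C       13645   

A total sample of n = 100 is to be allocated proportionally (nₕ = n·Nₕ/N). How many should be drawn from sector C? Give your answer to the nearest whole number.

N = 27970 + 10582 + 13645 = 52197.
n_C = 100·13645/52197 = 26.141... → 26.

26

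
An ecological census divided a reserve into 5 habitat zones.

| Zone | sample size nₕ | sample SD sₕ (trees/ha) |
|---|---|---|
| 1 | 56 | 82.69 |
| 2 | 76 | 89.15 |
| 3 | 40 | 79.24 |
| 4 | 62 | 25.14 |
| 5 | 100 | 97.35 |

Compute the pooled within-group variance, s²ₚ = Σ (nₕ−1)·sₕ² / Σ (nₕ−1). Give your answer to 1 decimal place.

6668.1

1: (56−1)·82.69² = 55·6837.6361 = 376069.9855
2: (76−1)·89.15² = 75·7947.7225 = 596079.1875
3: (40−1)·79.24² = 39·6278.9776 = 244880.1264
4: (62−1)·25.14² = 61·632.0196 = 38553.1956
5: (100−1)·97.35² = 99·9477.0225 = 938225.2275
Numerator = 2193807.7225; denominator = Σ(nₕ−1) = 329.
s²ₚ = 2193807.7225/329 = 6668.109... → 6668.1.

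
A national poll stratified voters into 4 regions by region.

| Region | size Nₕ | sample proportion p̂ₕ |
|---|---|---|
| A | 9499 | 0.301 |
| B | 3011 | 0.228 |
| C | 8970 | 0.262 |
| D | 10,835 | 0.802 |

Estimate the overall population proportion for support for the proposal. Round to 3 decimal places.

N = 9499 + 3011 + 8970 + 10835 = 32315.
Overall proportion = Σ (Nₕ/N)·p̂ₕ.
Σ Nₕp̂ₕ = 2859.199 + 686.508 + 2350.14 + 8689.67 = 14585.517.
14585.517 / 32315 = 0.45135... → 0.451.

0.451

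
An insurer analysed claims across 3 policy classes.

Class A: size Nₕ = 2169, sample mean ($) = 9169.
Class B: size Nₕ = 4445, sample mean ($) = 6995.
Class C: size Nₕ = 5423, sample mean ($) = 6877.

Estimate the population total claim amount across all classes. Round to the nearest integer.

88274307

A: 2169·9169 = 19887561
B: 4445·6995 = 31092775
C: 5423·6877 = 37293971
τ̂ = Σ Nₕx̄ₕ = 88274307.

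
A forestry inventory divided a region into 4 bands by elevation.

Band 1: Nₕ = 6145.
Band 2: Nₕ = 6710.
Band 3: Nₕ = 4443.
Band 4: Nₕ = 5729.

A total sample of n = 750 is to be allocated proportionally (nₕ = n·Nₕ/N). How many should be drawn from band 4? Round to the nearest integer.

187

Share of band 4 = 5729/23027 = 0.24879.
Allocate 750 × 0.24879 = 186.596... → 187.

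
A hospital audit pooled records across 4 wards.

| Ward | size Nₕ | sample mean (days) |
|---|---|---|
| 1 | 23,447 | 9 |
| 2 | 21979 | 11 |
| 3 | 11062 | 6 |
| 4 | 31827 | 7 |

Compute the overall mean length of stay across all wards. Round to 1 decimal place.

8.4

x̄_st = (Σ Nₕx̄ₕ) / (Σ Nₕ) = (23447·9 + 21979·11 + 11062·6 + 31827·7) / 88315
= 741953 / 88315 = 8.401... → 8.4.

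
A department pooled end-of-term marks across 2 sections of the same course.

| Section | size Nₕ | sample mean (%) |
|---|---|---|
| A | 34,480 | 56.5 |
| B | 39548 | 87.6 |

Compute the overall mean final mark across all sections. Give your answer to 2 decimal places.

73.11

x̄_st = (Σ Nₕx̄ₕ) / (Σ Nₕ) = (34480·56.5 + 39548·87.6) / 74028
= 5412524.8 / 74028 = 73.1146... → 73.11.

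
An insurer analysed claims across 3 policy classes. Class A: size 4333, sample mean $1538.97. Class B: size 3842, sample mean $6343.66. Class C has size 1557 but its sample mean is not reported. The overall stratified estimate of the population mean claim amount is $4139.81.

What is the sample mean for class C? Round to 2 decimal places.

5939.58

Σ Nₕx̄ₕ = N·μ, so 1557·x̄_C = 9732·4139.81 − (4333·1538.97 + 3842·6343.66).
= 40288630.92 − 31040698.73 = 9247932.19.
x̄_C = 9247932.19 / 1557 = 5939.5839... → 5939.58.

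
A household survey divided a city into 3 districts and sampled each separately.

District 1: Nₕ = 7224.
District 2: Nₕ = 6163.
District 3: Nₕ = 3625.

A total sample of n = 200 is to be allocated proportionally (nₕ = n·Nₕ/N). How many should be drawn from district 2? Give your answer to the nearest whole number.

N = 7224 + 6163 + 3625 = 17012.
n_2 = 200·6163/17012 = 72.455... → 72.

72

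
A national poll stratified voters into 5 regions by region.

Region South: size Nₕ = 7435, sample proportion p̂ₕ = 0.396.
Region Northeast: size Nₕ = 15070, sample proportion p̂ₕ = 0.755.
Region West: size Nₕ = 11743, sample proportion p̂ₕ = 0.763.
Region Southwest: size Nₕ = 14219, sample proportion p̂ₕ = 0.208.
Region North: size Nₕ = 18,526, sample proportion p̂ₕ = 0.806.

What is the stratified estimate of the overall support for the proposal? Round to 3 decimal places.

Wₕ = Nₕ/N with N = 66993: 0.1110, 0.2249, 0.1753, 0.2122, 0.2765.
p̂_st = 0.1110·0.396 + 0.2249·0.755 + 0.1753·0.763 + 0.2122·0.208 + 0.2765·0.806 ≈ 0.61456... → 0.615.

0.615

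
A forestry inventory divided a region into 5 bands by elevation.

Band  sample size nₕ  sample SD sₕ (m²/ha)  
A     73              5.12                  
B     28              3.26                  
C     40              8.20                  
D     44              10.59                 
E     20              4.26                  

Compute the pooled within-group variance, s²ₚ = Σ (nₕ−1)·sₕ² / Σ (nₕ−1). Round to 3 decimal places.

49.820

A: (73−1)·5.12² = 72·26.2144 = 1887.4368
B: (28−1)·3.26² = 27·10.6276 = 286.9452
C: (40−1)·8.20² = 39·67.24 = 2622.36
D: (44−1)·10.59² = 43·112.1481 = 4822.3683
E: (20−1)·4.26² = 19·18.1476 = 344.8044
Numerator = 9963.9147; denominator = Σ(nₕ−1) = 200.
s²ₚ = 9963.9147/200 = 49.81957... → 49.820.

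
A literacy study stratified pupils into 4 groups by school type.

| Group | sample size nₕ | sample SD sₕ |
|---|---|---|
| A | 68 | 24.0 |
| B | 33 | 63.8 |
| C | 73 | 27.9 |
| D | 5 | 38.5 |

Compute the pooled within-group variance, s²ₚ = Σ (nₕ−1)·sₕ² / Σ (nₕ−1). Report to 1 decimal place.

A: (68−1)·24.0² = 67·576 = 38592
B: (33−1)·63.8² = 32·4070.44 = 130254.08
C: (73−1)·27.9² = 72·778.41 = 56045.52
D: (5−1)·38.5² = 4·1482.25 = 5929
Numerator = 230820.6; denominator = Σ(nₕ−1) = 175.
s²ₚ = 230820.6/175 = 1318.975... → 1319.0.

1319.0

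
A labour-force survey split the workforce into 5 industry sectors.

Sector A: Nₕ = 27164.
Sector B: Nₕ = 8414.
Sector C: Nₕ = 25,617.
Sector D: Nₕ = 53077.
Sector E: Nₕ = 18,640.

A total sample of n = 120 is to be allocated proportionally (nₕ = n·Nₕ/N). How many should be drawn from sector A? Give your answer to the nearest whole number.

Share of sector A = 27164/132912 = 0.20438.
Allocate 120 × 0.20438 = 24.525... → 25.

25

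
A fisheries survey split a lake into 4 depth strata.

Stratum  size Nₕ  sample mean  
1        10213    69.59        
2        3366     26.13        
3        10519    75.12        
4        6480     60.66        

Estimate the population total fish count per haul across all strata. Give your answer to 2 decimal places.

1981940.33

1: 10213·69.59 = 710722.67
2: 3366·26.13 = 87953.58
3: 10519·75.12 = 790187.28
4: 6480·60.66 = 393076.8
τ̂ = Σ Nₕx̄ₕ = 1981940.33.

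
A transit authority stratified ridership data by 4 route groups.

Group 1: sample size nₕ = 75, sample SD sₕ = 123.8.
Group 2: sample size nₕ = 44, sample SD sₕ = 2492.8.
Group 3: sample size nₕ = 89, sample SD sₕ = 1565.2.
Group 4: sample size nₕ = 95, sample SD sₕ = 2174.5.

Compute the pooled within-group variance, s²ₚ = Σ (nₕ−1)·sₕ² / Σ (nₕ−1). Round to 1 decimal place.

3105015.4

Degrees of freedom: 74 + 43 + 88 + 94 = 299.
Σ(nₕ−1)sₕ² = 74·15326.44 + 43·6214051.84 + 88·2449851.04 + 94·4728450.25 = 928399600.7.
s²ₚ = 928399600.7 / 299 = 3105015.387... → 3105015.4.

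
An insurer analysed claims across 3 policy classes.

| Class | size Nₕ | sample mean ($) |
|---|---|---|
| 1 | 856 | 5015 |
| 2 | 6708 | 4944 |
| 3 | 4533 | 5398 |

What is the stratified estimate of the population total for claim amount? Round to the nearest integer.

61926326

Population total = Σ Nₕ·x̄ₕ (each stratum's size times its mean).
856·5015 + 6708·4944 + 4533·5398 = 4292840 + 33164352 + 24469134 = 61926326.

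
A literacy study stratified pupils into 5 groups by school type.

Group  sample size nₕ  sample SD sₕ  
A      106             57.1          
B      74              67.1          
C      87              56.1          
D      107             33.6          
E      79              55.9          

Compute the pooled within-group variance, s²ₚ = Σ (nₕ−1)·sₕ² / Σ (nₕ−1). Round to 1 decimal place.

A: (106−1)·57.1² = 105·3260.41 = 342343.05
B: (74−1)·67.1² = 73·4502.41 = 328675.93
C: (87−1)·56.1² = 86·3147.21 = 270660.06
D: (107−1)·33.6² = 106·1128.96 = 119669.76
E: (79−1)·55.9² = 78·3124.81 = 243735.18
Numerator = 1305083.98; denominator = Σ(nₕ−1) = 448.
s²ₚ = 1305083.98/448 = 2913.134... → 2913.1.

2913.1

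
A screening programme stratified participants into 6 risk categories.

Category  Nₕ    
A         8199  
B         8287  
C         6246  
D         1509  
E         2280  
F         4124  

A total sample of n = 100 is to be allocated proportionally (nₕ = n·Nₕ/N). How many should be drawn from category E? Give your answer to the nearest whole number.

N = 8199 + 8287 + 6246 + 1509 + 2280 + 4124 = 30645.
n_E = 100·2280/30645 = 7.440... → 7.

7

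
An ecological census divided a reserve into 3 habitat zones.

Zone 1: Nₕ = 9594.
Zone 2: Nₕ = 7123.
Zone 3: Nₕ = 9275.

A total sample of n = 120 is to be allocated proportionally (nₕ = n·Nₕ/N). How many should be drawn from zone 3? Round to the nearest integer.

43

N = 9594 + 7123 + 9275 = 25992.
n_3 = 120·9275/25992 = 42.821... → 43.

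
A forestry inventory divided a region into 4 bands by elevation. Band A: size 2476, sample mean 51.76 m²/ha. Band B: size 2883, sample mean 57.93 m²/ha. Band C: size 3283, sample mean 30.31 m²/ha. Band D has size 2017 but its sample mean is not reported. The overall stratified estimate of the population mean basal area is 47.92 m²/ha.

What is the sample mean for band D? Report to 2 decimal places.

N = 2476 + 2883 + 3283 + 2017 = 10659.
Overall total = μ·N = 47.92·10659 = 510779.28.
Subtract the known strata: 2476·51.76 + 2883·57.93 + 3283·30.31 = 394677.68.
Remaining total for band D: 510779.28 − 394677.68 = 116101.6.
Divide by its size: 116101.6 / 2017 = 57.5615... → 57.56.

57.56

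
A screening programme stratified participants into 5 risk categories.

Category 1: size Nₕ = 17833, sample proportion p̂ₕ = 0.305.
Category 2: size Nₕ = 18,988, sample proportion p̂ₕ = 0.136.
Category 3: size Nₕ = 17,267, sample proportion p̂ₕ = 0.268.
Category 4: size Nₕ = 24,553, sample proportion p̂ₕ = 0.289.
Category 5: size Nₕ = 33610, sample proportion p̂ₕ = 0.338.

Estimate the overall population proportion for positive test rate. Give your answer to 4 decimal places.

N = 17833 + 18988 + 17267 + 24553 + 33610 = 112251.
Overall proportion = Σ (Nₕ/N)·p̂ₕ.
Σ Nₕp̂ₕ = 5439.065 + 2582.368 + 4627.556 + 7095.817 + 11360.18 = 31104.986.
31104.986 / 112251 = 0.277102... → 0.2771.

0.2771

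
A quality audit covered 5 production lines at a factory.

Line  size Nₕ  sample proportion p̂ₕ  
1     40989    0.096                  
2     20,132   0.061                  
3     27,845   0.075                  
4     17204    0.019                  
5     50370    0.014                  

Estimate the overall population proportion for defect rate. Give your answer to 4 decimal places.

N = 40989 + 20132 + 27845 + 17204 + 50370 = 156540.
Overall proportion = Σ (Nₕ/N)·p̂ₕ.
Σ Nₕp̂ₕ = 3934.944 + 1228.052 + 2088.375 + 326.876 + 705.18 = 8283.427.
8283.427 / 156540 = 0.052916... → 0.0529.

0.0529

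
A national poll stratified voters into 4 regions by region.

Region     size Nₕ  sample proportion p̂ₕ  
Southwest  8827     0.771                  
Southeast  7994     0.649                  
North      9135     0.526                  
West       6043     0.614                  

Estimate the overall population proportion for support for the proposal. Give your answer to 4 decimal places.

0.6409

Wₕ = Nₕ/N with N = 31999: 0.2759, 0.2498, 0.2855, 0.1888.
p̂_st = 0.2759·0.771 + 0.2498·0.649 + 0.2855·0.526 + 0.1888·0.614 ≈ 0.640930... → 0.6409.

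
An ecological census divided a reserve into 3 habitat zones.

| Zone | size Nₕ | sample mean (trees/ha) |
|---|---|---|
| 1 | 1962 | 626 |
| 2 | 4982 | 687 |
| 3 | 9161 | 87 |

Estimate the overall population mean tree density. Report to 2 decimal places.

338.27

N = 16105; weights Wₕ = Nₕ/N = (0.1218, 0.3093, 0.5688).
x̄_st = Σ Wₕ·x̄ₕ = 0.1218·626 + 0.3093·687 + 0.5688·87 ≈ 338.2709...
→ 338.27.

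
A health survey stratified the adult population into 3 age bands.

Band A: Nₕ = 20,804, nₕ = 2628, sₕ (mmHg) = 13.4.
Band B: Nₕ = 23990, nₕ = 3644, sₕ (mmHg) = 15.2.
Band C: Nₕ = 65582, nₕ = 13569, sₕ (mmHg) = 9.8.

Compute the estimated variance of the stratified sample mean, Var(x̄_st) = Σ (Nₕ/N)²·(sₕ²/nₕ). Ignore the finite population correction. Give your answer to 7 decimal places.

0.0079212

N = 110376; Wₕ = Nₕ/N.
band A: (20804/110376)²·13.4²/2628 = 0.0024273289
band B: (23990/110376)²·15.2²/3644 = 0.0029951598
band C: (65582/110376)²·9.8²/13569 = 0.0024987587
Sum = 0.0079212474 → 0.0079212.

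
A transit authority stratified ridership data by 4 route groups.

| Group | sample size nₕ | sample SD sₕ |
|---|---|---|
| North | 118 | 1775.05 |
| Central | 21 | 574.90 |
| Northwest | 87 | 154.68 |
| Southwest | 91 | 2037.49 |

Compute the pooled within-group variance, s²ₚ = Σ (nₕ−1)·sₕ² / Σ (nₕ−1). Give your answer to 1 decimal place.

Degrees of freedom: 117 + 20 + 86 + 90 = 313.
Σ(nₕ−1)sₕ² = 117·3150802.5025 + 20·330510.01 + 86·23925.9024 + 90·4151365.5001 = 750934615.6079.
s²ₚ = 750934615.6079 / 313 = 2399152.127... → 2399152.1.

2399152.1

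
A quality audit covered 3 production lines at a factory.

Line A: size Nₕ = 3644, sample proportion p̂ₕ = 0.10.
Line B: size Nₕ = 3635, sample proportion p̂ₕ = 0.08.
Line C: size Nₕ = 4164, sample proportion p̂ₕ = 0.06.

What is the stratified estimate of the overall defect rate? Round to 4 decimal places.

Wₕ = Nₕ/N with N = 11443: 0.3184, 0.3177, 0.3639.
p̂_st = 0.3184·0.10 + 0.3177·0.08 + 0.3639·0.06 ≈ 0.079091... → 0.0791.

0.0791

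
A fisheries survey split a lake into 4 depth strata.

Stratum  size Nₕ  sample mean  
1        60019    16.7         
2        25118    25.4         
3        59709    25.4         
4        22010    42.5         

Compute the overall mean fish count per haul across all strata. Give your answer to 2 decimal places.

24.53

N = 60019 + 25118 + 59709 + 22010 = 166856.
Weight each subgroup mean by Nₕ/N and sum.
Σ Nₕx̄ₕ = 60019·16.7 + 25118·25.4 + 59709·25.4 + 22010·42.5 = 1002317.3 + 637997.2 + 1516608.6 + 935425 = 4092348.1.
Divide by N: 4092348.1 / 166856 = 24.5262... → 24.53.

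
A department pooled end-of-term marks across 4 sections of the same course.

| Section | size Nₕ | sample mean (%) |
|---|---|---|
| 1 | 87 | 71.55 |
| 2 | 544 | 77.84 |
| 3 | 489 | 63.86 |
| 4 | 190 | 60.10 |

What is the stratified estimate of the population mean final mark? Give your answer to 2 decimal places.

x̄_st = (Σ Nₕx̄ₕ) / (Σ Nₕ) = (87·71.55 + 544·77.84 + 489·63.86 + 190·60.10) / 1310
= 91216.35 / 1310 = 69.6308... → 69.63.

69.63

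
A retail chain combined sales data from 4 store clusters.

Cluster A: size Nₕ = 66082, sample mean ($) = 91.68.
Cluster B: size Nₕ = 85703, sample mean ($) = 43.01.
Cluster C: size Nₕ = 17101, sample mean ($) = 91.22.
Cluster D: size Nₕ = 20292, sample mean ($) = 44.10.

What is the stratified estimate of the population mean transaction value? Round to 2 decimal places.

N = 189178; weights Wₕ = Nₕ/N = (0.3493, 0.4530, 0.0904, 0.1073).
x̄_st = Σ Wₕ·x̄ₕ = 0.3493·91.68 + 0.4530·43.01 + 0.0904·91.22 + 0.1073·44.10 ≈ 64.4859...
→ 64.49.

64.49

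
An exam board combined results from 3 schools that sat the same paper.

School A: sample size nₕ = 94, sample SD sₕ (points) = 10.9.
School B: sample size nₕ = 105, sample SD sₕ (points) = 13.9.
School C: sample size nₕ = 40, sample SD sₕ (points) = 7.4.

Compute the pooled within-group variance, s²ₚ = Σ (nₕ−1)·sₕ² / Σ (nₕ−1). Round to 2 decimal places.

141.01

Degrees of freedom: 93 + 104 + 39 = 236.
Σ(nₕ−1)sₕ² = 93·118.81 + 104·193.21 + 39·54.76 = 33278.81.
s²ₚ = 33278.81 / 236 = 141.0119... → 141.01.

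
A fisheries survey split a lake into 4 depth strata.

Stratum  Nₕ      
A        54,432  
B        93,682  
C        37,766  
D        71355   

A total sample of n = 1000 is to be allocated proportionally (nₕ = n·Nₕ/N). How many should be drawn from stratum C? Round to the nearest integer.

Share of stratum C = 37766/257235 = 0.14682.
Allocate 1000 × 0.14682 = 146.815... → 147.

147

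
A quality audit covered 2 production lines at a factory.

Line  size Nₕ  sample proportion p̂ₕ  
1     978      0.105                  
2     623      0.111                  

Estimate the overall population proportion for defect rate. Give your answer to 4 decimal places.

Wₕ = Nₕ/N with N = 1601: 0.6109, 0.3891.
p̂_st = 0.6109·0.105 + 0.3891·0.111 ≈ 0.107335... → 0.1073.

0.1073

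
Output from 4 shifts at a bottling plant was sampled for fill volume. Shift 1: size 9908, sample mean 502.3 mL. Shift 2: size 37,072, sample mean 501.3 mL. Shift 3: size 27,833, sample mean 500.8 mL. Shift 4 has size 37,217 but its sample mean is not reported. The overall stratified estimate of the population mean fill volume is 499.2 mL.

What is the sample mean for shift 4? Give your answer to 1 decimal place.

Σ Nₕx̄ₕ = N·μ, so 37217·x̄_4 = 112030·499.2 − (9908·502.3 + 37072·501.3 + 27833·500.8).
= 55925376 − 37499748.4 = 18425627.6.
x̄_4 = 18425627.6 / 37217 = 495.086... → 495.1.

495.1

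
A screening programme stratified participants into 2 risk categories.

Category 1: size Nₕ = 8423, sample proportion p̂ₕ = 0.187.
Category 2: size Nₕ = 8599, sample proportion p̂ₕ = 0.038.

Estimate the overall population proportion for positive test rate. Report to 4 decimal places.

N = 8423 + 8599 = 17022.
Overall proportion = Σ (Nₕ/N)·p̂ₕ.
Σ Nₕp̂ₕ = 1575.101 + 326.762 = 1901.863.
1901.863 / 17022 = 0.111730... → 0.1117.

0.1117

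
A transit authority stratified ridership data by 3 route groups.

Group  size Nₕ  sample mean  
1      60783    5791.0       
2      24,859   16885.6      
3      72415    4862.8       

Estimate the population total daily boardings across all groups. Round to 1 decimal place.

1123893145.4

1: 60783·5791.0 = 351994353
2: 24859·16885.6 = 419759130.4
3: 72415·4862.8 = 352139662
τ̂ = Σ Nₕx̄ₕ = 1123893145.4.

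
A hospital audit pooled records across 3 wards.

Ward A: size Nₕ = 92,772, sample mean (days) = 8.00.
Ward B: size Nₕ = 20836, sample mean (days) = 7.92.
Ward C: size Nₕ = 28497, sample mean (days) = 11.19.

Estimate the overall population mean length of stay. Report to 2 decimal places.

8.63

N = 142105; weights Wₕ = Nₕ/N = (0.6528, 0.1466, 0.2005).
x̄_st = Σ Wₕ·x̄ₕ = 0.6528·8.00 + 0.1466·7.92 + 0.2005·11.19 ≈ 8.6280...
→ 8.63.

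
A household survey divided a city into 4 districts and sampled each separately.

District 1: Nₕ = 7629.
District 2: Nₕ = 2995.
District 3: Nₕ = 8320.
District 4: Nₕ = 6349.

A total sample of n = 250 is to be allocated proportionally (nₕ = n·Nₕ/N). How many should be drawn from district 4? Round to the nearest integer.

N = 7629 + 2995 + 8320 + 6349 = 25293.
n_4 = 250·6349/25293 = 62.755... → 63.

63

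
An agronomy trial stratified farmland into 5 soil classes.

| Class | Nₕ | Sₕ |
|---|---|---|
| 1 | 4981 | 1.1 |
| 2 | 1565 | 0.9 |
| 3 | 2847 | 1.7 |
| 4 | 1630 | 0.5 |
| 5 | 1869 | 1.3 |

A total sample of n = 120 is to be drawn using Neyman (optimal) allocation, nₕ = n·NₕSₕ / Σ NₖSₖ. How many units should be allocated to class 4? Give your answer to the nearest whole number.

1: NₕSₕ = 4981·1.1 = 5479.1
2: NₕSₕ = 1565·0.9 = 1408.5
3: NₕSₕ = 2847·1.7 = 4839.9
4: NₕSₕ = 1630·0.5 = 815
5: NₕSₕ = 1869·1.3 = 2429.7
Σ NₕSₕ = 14972.2.
n_4 = 120·815/14972.2 = 6.532... → 7.

7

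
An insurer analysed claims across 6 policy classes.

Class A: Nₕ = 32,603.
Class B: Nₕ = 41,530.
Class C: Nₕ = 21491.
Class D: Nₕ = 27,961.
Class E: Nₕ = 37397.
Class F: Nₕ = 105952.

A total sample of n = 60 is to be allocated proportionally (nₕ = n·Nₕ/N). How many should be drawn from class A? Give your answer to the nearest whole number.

N = 32603 + 41530 + 21491 + 27961 + 37397 + 105952 = 266934.
n_A = 60·32603/266934 = 7.328... → 7.

7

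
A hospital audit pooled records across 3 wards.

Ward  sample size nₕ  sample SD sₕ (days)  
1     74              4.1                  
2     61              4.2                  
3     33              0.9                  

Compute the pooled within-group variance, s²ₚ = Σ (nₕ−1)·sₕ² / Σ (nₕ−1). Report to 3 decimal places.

1: (74−1)·4.1² = 73·16.81 = 1227.13
2: (61−1)·4.2² = 60·17.64 = 1058.4
3: (33−1)·0.9² = 32·0.81 = 25.92
Numerator = 2311.45; denominator = Σ(nₕ−1) = 165.
s²ₚ = 2311.45/165 = 14.00879... → 14.009.

14.009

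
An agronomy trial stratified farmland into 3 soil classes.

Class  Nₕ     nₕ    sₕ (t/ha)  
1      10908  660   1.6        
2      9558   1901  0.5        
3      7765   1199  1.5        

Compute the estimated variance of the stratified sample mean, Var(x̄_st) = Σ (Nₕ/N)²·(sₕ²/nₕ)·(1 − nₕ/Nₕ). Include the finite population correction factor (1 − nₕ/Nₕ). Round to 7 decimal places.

N = 28231; Wₕ = Nₕ/N.
class 1: (10908/28231)²·1.6²/660·(1 − 660/10908) = 0.0005440361
class 2: (9558/28231)²·0.5²/1901·(1 − 1901/9558) = 0.0000120762
class 3: (7765/28231)²·1.5²/1199·(1 − 1199/7765) = 0.0001200475
Sum = 0.0006761599 → 0.0006762.

0.0006762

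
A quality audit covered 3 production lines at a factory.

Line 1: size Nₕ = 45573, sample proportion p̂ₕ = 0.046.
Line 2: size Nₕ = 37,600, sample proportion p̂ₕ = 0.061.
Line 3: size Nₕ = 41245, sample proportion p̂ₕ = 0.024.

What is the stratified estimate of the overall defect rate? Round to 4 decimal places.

0.0432

N = 45573 + 37600 + 41245 = 124418.
Overall proportion = Σ (Nₕ/N)·p̂ₕ.
Σ Nₕp̂ₕ = 2096.358 + 2293.6 + 989.88 = 5379.838.
5379.838 / 124418 = 0.043240... → 0.0432.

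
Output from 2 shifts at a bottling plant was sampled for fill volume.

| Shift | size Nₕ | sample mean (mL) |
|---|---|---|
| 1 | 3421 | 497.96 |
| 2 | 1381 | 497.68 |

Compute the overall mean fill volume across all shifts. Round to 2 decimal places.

497.88

N = 3421 + 1381 = 4802.
Weight each subgroup mean by Nₕ/N and sum.
Σ Nₕx̄ₕ = 3421·497.96 + 1381·497.68 = 1703521.16 + 687296.08 = 2390817.24.
Divide by N: 2390817.24 / 4802 = 497.8795... → 497.88.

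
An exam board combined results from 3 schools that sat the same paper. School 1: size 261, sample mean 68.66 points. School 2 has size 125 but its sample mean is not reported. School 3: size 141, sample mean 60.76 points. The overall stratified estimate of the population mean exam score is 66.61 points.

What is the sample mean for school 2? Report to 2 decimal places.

N = 261 + 125 + 141 = 527.
Overall total = μ·N = 66.61·527 = 35103.47.
Subtract the known strata: 261·68.66 + 141·60.76 = 26487.42.
Remaining total for school 2: 35103.47 − 26487.42 = 8616.05.
Divide by its size: 8616.05 / 125 = 68.9284 → 68.93.

68.93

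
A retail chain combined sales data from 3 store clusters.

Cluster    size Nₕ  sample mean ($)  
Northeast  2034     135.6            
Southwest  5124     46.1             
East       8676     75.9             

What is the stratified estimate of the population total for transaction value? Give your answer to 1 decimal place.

1170535.2

Population total = Σ Nₕ·x̄ₕ (each stratum's size times its mean).
2034·135.6 + 5124·46.1 + 8676·75.9 = 275810.4 + 236216.4 + 658508.4 = 1170535.2.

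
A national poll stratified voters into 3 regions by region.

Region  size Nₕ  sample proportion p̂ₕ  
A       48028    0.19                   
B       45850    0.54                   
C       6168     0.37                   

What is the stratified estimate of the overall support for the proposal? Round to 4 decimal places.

Wₕ = Nₕ/N with N = 100046: 0.4801, 0.4583, 0.0617.
p̂_st = 0.4801·0.19 + 0.4583·0.54 + 0.0617·0.37 ≈ 0.361499... → 0.3615.

0.3615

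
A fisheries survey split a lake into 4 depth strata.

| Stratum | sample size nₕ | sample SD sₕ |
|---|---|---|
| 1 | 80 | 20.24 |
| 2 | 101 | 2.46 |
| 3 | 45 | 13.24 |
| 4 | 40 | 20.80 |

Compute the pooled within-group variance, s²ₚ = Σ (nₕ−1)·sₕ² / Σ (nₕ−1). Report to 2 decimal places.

219.67

1: (80−1)·20.24² = 79·409.6576 = 32362.9504
2: (101−1)·2.46² = 100·6.0516 = 605.16
3: (45−1)·13.24² = 44·175.2976 = 7713.0944
4: (40−1)·20.80² = 39·432.64 = 16872.96
Numerator = 57554.1648; denominator = Σ(nₕ−1) = 262.
s²ₚ = 57554.1648/262 = 219.6724... → 219.67.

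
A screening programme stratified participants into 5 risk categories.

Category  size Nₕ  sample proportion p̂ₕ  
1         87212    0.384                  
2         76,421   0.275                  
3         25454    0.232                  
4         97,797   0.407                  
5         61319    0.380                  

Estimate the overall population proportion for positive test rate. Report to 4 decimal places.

0.3547

N = 87212 + 76421 + 25454 + 97797 + 61319 = 348203.
Overall proportion = Σ (Nₕ/N)·p̂ₕ.
Σ Nₕp̂ₕ = 33489.408 + 21015.775 + 5905.328 + 39803.379 + 23301.22 = 123515.11.
123515.11 / 348203 = 0.354722... → 0.3547.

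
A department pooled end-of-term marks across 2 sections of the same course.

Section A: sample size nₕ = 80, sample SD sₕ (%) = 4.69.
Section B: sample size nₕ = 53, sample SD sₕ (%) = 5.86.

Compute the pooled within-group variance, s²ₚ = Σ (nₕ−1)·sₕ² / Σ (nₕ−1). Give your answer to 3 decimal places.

26.896

A: (80−1)·4.69² = 79·21.9961 = 1737.6919
B: (53−1)·5.86² = 52·34.3396 = 1785.6592
Numerator = 3523.3511; denominator = Σ(nₕ−1) = 131.
s²ₚ = 3523.3511/131 = 26.89581... → 26.896.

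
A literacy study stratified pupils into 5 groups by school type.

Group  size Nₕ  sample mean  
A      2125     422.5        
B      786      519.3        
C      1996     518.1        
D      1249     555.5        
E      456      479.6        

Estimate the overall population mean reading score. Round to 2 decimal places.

N = 6612; weights Wₕ = Nₕ/N = (0.3214, 0.1189, 0.3019, 0.1889, 0.0690).
x̄_st = Σ Wₕ·x̄ₕ = 0.3214·422.5 + 0.1189·519.3 + 0.3019·518.1 + 0.1889·555.5 + 0.0690·479.6 ≈ 491.9279...
→ 491.93.

491.93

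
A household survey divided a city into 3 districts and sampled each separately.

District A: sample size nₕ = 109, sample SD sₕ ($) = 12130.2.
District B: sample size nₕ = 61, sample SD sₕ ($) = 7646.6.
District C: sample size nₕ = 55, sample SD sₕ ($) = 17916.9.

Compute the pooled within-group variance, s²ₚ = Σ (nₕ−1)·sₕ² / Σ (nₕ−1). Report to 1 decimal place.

Degrees of freedom: 108 + 60 + 54 = 222.
Σ(nₕ−1)sₕ² = 108·147141752.04 + 60·58470491.56 + 54·321015305.61 = 36734365216.86.
s²ₚ = 36734365216.86 / 222 = 165470113.589... → 165470113.6.

165470113.6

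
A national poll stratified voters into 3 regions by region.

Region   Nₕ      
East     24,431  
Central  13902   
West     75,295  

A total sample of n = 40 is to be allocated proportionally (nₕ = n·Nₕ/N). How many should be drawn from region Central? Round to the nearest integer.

5

Share of region Central = 13902/113628 = 0.12235.
Allocate 40 × 0.12235 = 4.894... → 5.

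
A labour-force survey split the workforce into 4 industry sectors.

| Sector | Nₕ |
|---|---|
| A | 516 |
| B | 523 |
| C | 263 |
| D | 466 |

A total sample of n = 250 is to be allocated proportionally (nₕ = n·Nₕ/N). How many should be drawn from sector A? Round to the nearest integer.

Share of sector A = 516/1768 = 0.29186.
Allocate 250 × 0.29186 = 72.964... → 73.

73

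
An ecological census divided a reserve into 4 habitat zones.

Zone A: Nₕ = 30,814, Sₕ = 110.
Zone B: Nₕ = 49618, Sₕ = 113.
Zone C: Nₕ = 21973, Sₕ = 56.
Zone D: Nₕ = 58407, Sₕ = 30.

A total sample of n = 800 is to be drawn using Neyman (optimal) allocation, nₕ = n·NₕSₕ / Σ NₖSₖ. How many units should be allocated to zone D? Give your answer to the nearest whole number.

A: NₕSₕ = 30814·110 = 3389540
B: NₕSₕ = 49618·113 = 5606834
C: NₕSₕ = 21973·56 = 1230488
D: NₕSₕ = 58407·30 = 1752210
Σ NₕSₕ = 11979072.
n_D = 800·1752210/11979072 = 117.018... → 117.

117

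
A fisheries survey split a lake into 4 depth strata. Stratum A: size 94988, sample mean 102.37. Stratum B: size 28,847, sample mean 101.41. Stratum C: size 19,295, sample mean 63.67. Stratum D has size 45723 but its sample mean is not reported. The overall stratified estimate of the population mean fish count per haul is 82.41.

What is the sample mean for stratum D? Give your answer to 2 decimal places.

36.86

Σ Nₕx̄ₕ = N·μ, so 45723·x̄_D = 188853·82.41 − (94988·102.37 + 28847·101.41 + 19295·63.67).
= 15563375.73 − 13877808.48 = 1685567.25.
x̄_D = 1685567.25 / 45723 = 36.8648... → 36.86.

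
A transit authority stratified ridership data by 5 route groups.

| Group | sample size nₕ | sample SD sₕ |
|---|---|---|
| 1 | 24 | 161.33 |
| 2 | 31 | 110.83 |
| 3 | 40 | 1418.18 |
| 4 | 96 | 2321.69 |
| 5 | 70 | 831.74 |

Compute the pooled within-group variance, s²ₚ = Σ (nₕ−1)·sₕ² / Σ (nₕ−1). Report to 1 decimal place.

1: (24−1)·161.33² = 23·26027.3689 = 598629.4847
2: (31−1)·110.83² = 30·12283.2889 = 368498.667
3: (40−1)·1418.18² = 39·2011234.5124 = 78438145.9836
4: (96−1)·2321.69² = 95·5390244.4561 = 512073223.3295
5: (70−1)·831.74² = 69·691791.4276 = 47733608.5044
Numerator = 639212105.9692; denominator = Σ(nₕ−1) = 256.
s²ₚ = 639212105.9692/256 = 2496922.289... → 2496922.3.

2496922.3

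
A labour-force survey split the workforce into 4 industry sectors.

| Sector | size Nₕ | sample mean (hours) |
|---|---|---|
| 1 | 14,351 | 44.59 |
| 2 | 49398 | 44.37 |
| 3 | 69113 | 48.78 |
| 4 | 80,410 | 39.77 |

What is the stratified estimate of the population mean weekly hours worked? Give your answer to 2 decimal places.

x̄_st = (Σ Nₕx̄ₕ) / (Σ Nₕ) = (14351·44.59 + 49398·44.37 + 69113·48.78 + 80410·39.77) / 213272
= 9400938.19 / 213272 = 44.0796... → 44.08.

44.08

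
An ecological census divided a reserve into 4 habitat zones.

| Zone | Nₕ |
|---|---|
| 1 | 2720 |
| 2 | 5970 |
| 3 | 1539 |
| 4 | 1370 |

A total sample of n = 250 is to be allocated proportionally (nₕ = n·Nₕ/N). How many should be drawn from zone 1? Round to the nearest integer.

N = 2720 + 5970 + 1539 + 1370 = 11599.
n_1 = 250·2720/11599 = 58.626... → 59.

59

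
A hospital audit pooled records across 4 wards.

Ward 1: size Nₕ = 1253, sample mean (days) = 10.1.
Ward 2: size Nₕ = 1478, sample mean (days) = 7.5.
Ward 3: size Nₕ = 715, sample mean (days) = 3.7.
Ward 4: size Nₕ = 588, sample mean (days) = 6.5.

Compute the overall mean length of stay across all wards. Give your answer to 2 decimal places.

7.49

x̄_st = (Σ Nₕx̄ₕ) / (Σ Nₕ) = (1253·10.1 + 1478·7.5 + 715·3.7 + 588·6.5) / 4034
= 30207.8 / 4034 = 7.4883... → 7.49.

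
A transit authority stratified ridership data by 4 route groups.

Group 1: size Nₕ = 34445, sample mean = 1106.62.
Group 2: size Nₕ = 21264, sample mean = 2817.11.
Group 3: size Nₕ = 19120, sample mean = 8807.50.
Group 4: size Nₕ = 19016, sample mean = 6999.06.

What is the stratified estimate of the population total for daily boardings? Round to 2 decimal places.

1: 34445·1106.62 = 38117525.9
2: 21264·2817.11 = 59903027.04
3: 19120·8807.50 = 168399400
4: 19016·6999.06 = 133094124.96
τ̂ = Σ Nₕx̄ₕ = 399514077.90.

399514077.90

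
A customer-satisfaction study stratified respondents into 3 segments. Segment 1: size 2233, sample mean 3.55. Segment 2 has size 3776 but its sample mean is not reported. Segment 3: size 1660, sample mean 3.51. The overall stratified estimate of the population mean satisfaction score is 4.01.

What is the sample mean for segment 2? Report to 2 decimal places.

N = 2233 + 3776 + 1660 = 7669.
Overall total = μ·N = 4.01·7669 = 30752.69.
Subtract the known strata: 2233·3.55 + 1660·3.51 = 13753.75.
Remaining total for segment 2: 30752.69 − 13753.75 = 16998.94.
Divide by its size: 16998.94 / 3776 = 4.5018... → 4.50.

4.50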